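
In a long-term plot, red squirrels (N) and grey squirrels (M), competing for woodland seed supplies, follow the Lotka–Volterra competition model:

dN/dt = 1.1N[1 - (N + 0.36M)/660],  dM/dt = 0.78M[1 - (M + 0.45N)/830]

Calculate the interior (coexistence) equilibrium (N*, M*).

Setting both brackets to zero gives the nullclines N + 0.36M = 660 and 0.45N + M = 830.
Substituting M = 830 - 0.45N into the first: N(1 - 0.36·0.45) = 660 - 0.36·830.
So N* = 361/0.838 = 431, and then M* = 830 - 0.45·431 = 636.

N* ≈ 431, M* ≈ 636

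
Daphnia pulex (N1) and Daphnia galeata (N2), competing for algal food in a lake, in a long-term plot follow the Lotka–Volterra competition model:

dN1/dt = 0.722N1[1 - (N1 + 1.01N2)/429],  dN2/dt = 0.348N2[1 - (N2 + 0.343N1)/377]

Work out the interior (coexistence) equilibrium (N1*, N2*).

N1* ≈ 73.8, N2* ≈ 352

Setting both brackets to zero gives the nullclines N1 + 1.01N2 = 429 and 0.343N1 + N2 = 377.
Substituting N2 = 377 - 0.343N1 into the first: N1(1 - 1.01·0.343) = 429 - 1.01·377.
So N1* = 48.2/0.654 = 73.8, and then N2* = 377 - 0.343·73.8 = 352.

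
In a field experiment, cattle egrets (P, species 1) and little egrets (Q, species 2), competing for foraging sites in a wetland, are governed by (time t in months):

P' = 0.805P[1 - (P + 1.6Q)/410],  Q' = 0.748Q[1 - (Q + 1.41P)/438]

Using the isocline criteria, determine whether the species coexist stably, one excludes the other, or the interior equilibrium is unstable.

Compare the nullcline intercepts: K1/α12 = 410/1.6 = 256 < K2 = 438; K2/α21 = 438/1.41 = 311 < K1 = 410.
Since both are reversed, neither can invade when rare; the interior point is a saddle.

unstable coexistence (outcome depends on initial conditions)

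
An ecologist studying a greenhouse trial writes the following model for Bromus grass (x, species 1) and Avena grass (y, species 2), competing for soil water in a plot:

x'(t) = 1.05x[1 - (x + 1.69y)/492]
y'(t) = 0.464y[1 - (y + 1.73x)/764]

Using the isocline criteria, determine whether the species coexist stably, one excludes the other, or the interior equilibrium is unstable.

Compare the nullcline intercepts: K1/α12 = 492/1.69 = 291 < K2 = 764; K2/α21 = 764/1.73 = 442 < K1 = 492.
Since both are reversed, neither can invade when rare; the interior point is a saddle.

unstable coexistence (outcome depends on initial conditions)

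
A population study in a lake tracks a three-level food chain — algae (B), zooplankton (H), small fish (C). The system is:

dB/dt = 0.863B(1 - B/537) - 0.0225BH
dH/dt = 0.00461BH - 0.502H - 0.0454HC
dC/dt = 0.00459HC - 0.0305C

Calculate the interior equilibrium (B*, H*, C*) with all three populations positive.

From dC/dt = 0: 0.00459H* = 0.0305, so H* = 6.64.
From dB/dt = 0: 0.863(1 - B*/537) = 0.0225·6.64, giving B* = 537·(1 - 0.173) = 444.
From dH/dt = 0: 0.00461·444 - 0.502 = 0.0454C*, so C* = 1.54/0.0454 = 34.

B* ≈ 444, H* ≈ 6.64, C* ≈ 34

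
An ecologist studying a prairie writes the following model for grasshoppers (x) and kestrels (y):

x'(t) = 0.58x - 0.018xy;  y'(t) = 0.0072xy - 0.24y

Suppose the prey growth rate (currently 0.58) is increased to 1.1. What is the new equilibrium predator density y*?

At the interior fixed point, setting dx/dt = 0 with x > 0 fixes y* = (prey growth rate)/(xy coefficient) — independent of the other coefficients.
With the change, y* = 1.1/0.018 = 61.1; it rises from 32.2.

y* ≈ 61.1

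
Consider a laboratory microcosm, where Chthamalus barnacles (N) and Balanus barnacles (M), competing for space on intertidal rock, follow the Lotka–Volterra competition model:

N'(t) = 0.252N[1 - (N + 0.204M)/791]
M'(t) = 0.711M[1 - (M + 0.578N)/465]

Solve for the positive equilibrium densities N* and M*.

Setting both brackets to zero gives the nullclines N + 0.204M = 791 and 0.578N + M = 465.
Substituting M = 465 - 0.578N into the first: N(1 - 0.204·0.578) = 791 - 0.204·465.
So N* = 696/0.882 = 789, and then M* = 465 - 0.578·789 = 8.84.

N* ≈ 789, M* ≈ 8.84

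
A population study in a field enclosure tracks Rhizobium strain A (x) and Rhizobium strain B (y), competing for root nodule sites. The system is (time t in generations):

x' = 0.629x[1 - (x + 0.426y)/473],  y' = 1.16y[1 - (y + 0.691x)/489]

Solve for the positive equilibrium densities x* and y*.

x* ≈ 375, y* ≈ 230

Setting both brackets to zero gives the nullclines x + 0.426y = 473 and 0.691x + y = 489.
Substituting y = 489 - 0.691x into the first: x(1 - 0.426·0.691) = 473 - 0.426·489.
So x* = 265/0.706 = 375, and then y* = 489 - 0.691·375 = 230.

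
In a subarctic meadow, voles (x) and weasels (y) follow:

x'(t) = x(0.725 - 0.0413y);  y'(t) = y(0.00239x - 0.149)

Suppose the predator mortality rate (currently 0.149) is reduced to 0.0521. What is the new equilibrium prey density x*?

At the interior fixed point, setting dy/dt = 0 with y > 0 fixes x* = (predator death rate)/(xy coefficient) — independent of the other coefficients.
With the change, x* = 0.0521/0.00239 = 21.8; it falls from 62.3.

x* ≈ 21.8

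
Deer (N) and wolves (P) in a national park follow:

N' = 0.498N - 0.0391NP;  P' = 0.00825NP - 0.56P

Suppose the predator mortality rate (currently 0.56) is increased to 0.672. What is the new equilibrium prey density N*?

N* ≈ 81.5

At the interior fixed point, setting dP/dt = 0 with P > 0 fixes N* = (predator death rate)/(NP coefficient) — independent of the other coefficients.
With the change, N* = 0.672/0.00825 = 81.5; it rises from 67.9.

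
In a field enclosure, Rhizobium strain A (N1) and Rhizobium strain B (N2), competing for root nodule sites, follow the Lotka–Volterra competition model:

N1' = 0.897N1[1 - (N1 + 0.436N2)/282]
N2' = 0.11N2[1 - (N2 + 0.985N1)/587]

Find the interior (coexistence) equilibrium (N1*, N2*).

N1* ≈ 45.7, N2* ≈ 542

Setting both brackets to zero gives the nullclines N1 + 0.436N2 = 282 and 0.985N1 + N2 = 587.
Substituting N2 = 587 - 0.985N1 into the first: N1(1 - 0.436·0.985) = 282 - 0.436·587.
So N1* = 26.1/0.571 = 45.7, and then N2* = 587 - 0.985·45.7 = 542.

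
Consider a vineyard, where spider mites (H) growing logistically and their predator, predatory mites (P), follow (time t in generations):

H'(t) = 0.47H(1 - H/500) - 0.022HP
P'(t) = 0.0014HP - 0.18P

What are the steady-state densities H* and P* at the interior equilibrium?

H* ≈ 129, P* ≈ 15.9

From dP/dt = 0 with P > 0: 0.0014H* = 0.18, so H* = 129.
Substitute into dH/dt = 0: 0.47(1 - 129/500) = 0.022P*.
The bracket is 0.743, giving P* = 0.349/0.022 = 15.9.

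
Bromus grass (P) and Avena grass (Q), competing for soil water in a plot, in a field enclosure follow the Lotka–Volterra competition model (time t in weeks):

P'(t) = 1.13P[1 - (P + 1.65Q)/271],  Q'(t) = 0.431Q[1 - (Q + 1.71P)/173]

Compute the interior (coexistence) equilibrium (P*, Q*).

Setting both brackets to zero gives the nullclines P + 1.65Q = 271 and 1.71P + Q = 173.
Substituting Q = 173 - 1.71P into the first: P(1 - 1.65·1.71) = 271 - 1.65·173.
So P* = -14.4/-1.82 = 7.93, and then Q* = 173 - 1.71·7.93 = 159.

P* ≈ 7.93, Q* ≈ 159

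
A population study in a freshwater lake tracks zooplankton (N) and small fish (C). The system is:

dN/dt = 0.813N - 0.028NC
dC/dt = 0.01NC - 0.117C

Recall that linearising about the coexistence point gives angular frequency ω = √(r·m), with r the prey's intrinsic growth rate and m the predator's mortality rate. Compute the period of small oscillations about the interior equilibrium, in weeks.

Here r = 0.813 and m = 0.117, so r·m = 0.0951.
ω = √0.0951 = 0.308 per week, hence T = 2π/ω ≈ 20.4 weeks.

T ≈ 20.4 weeks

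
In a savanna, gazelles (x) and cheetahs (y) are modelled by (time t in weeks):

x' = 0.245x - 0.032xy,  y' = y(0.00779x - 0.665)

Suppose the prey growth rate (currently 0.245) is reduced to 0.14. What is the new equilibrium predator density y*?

y* ≈ 4.38

At the interior fixed point, setting dx/dt = 0 with x > 0 fixes y* = (prey growth rate)/(xy coefficient) — independent of the other coefficients.
With the change, y* = 0.14/0.032 = 4.38; it falls from 7.66.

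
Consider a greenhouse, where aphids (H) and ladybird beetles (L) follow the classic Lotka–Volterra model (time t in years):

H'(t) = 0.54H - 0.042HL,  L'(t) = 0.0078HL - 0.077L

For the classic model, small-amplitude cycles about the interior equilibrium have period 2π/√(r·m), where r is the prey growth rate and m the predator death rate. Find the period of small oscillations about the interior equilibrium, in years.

T ≈ 30.8 years

Here r = 0.54 and m = 0.077, so r·m = 0.0416.
ω = √0.0416 = 0.204 per year, hence T = 2π/ω ≈ 30.8 years.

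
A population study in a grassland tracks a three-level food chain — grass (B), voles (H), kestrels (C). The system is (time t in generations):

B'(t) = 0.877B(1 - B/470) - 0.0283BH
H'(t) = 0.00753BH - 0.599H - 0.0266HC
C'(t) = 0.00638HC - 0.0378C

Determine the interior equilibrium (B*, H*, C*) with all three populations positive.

From dC/dt = 0: 0.00638H* = 0.0378, so H* = 5.92.
From dB/dt = 0: 0.877(1 - B*/470) = 0.0283·5.92, giving B* = 470·(1 - 0.191) = 380.
From dH/dt = 0: 0.00753·380 - 0.599 = 0.0266C*, so C* = 2.26/0.0266 = 85.1.

B* ≈ 380, H* ≈ 5.92, C* ≈ 85.1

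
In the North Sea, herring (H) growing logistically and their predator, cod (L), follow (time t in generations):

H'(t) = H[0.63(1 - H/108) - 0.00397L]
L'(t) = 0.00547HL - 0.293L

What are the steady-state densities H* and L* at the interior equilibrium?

H* ≈ 53.6, L* ≈ 80

From dL/dt = 0 with L > 0: 0.00547H* = 0.293, so H* = 53.6.
Substitute into dH/dt = 0: 0.63(1 - 53.6/108) = 0.00397L*.
The bracket is 0.504, giving L* = 0.318/0.00397 = 80.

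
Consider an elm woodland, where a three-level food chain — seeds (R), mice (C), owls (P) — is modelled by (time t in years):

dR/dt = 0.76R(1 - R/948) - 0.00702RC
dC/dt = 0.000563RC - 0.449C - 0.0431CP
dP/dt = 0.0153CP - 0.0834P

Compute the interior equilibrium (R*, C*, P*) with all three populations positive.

From dP/dt = 0: 0.0153C* = 0.0834, so C* = 5.45.
From dR/dt = 0: 0.76(1 - R*/948) = 0.00702·5.45, giving R* = 948·(1 - 0.0503) = 900.
From dC/dt = 0: 0.000563·900 - 0.449 = 0.0431P*, so P* = 0.0579/0.0431 = 1.34.

R* ≈ 900, C* ≈ 5.45, P* ≈ 1.34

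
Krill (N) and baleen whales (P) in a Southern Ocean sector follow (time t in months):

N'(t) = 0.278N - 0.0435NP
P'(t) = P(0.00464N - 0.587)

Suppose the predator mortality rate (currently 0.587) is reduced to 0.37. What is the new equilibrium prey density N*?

At the interior fixed point, setting dP/dt = 0 with P > 0 fixes N* = (predator death rate)/(NP coefficient) — independent of the other coefficients.
With the change, N* = 0.37/0.00464 = 79.7; it falls from 127.

N* ≈ 79.7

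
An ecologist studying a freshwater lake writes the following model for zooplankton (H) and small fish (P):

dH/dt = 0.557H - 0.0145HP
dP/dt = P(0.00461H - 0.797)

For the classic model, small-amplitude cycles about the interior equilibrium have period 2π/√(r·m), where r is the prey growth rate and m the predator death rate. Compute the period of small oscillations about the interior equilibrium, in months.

Here r = 0.557 and m = 0.797, so r·m = 0.444.
ω = √0.444 = 0.666 per month, hence T = 2π/ω ≈ 9.43 months.

T ≈ 9.43 months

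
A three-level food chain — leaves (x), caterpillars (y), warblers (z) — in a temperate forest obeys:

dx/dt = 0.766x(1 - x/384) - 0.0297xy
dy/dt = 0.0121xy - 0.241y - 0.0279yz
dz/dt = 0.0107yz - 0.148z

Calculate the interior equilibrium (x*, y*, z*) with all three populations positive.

x* ≈ 178, y* ≈ 13.8, z* ≈ 68.6

From dz/dt = 0: 0.0107y* = 0.148, so y* = 13.8.
From dx/dt = 0: 0.766(1 - x*/384) = 0.0297·13.8, giving x* = 384·(1 - 0.536) = 178.
From dy/dt = 0: 0.0121·178 - 0.241 = 0.0279z*, so z* = 1.91/0.0279 = 68.6.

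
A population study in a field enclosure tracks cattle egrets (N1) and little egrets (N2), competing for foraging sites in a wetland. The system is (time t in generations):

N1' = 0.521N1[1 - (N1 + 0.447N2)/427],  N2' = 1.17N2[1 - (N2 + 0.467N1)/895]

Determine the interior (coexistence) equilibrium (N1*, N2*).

Setting both brackets to zero gives the nullclines N1 + 0.447N2 = 427 and 0.467N1 + N2 = 895.
Substituting N2 = 895 - 0.467N1 into the first: N1(1 - 0.447·0.467) = 427 - 0.447·895.
So N1* = 26.9/0.791 = 34, and then N2* = 895 - 0.467·34 = 879.

N1* ≈ 34, N2* ≈ 879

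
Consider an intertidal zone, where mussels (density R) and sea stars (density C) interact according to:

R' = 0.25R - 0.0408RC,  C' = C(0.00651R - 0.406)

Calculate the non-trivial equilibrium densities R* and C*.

Set dC/dt = 0 with C > 0: 0.00651R - 0.406 = 0, so R* = 0.406/0.00651 = 62.4.
Set dR/dt = 0 with R > 0: 0.25 - 0.0408C = 0, so C* = 0.25/0.0408 = 6.13.

R* ≈ 62.4, C* ≈ 6.13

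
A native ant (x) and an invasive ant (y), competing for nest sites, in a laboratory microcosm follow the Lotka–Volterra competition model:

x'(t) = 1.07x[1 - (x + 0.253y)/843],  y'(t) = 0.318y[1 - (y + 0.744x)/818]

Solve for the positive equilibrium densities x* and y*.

Setting both brackets to zero gives the nullclines x + 0.253y = 843 and 0.744x + y = 818.
Substituting y = 818 - 0.744x into the first: x(1 - 0.253·0.744) = 843 - 0.253·818.
So x* = 636/0.812 = 784, and then y* = 818 - 0.744·784 = 235.

x* ≈ 784, y* ≈ 235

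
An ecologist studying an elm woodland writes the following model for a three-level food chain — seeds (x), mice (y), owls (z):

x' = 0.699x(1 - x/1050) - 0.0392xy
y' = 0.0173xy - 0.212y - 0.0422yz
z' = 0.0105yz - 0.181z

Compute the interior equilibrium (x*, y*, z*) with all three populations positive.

From dz/dt = 0: 0.0105y* = 0.181, so y* = 17.2.
From dx/dt = 0: 0.699(1 - x*/1050) = 0.0392·17.2, giving x* = 1050·(1 - 0.967) = 34.9.
From dy/dt = 0: 0.0173·34.9 - 0.212 = 0.0422z*, so z* = 0.393/0.0422 = 9.3.

x* ≈ 34.9, y* ≈ 17.2, z* ≈ 9.3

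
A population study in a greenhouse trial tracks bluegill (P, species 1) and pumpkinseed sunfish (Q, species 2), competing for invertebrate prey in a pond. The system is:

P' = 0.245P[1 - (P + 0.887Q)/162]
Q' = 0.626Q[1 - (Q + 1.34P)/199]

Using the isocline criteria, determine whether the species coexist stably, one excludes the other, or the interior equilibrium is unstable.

Compare the nullcline intercepts: K1/α12 = 162/0.887 = 183 < K2 = 199; K2/α21 = 199/1.34 = 149 < K1 = 162.
Since both are reversed, neither can invade when rare; the interior point is a saddle.

unstable coexistence (outcome depends on initial conditions)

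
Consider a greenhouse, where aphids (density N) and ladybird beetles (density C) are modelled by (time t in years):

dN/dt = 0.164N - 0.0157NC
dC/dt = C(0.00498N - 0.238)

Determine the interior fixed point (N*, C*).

Set dC/dt = 0 with C > 0: 0.00498N - 0.238 = 0, so N* = 0.238/0.00498 = 47.8.
Set dN/dt = 0 with N > 0: 0.164 - 0.0157C = 0, so C* = 0.164/0.0157 = 10.4.

N* ≈ 47.8, C* ≈ 10.4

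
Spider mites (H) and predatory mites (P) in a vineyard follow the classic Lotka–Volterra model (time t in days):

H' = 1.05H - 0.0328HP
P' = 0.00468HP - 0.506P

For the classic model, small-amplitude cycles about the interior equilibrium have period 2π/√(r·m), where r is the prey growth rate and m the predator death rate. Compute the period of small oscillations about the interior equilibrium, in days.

T ≈ 8.62 days

Here r = 1.05 and m = 0.506, so r·m = 0.531.
ω = √0.531 = 0.729 per day, hence T = 2π/ω ≈ 8.62 days.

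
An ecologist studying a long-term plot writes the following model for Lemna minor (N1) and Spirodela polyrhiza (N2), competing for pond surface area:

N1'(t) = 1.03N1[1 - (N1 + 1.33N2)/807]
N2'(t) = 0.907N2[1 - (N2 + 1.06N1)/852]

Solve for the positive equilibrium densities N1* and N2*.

Setting both brackets to zero gives the nullclines N1 + 1.33N2 = 807 and 1.06N1 + N2 = 852.
Substituting N2 = 852 - 1.06N1 into the first: N1(1 - 1.33·1.06) = 807 - 1.33·852.
So N1* = -326/-0.41 = 796, and then N2* = 852 - 1.06·796 = 8.35.

N1* ≈ 796, N2* ≈ 8.35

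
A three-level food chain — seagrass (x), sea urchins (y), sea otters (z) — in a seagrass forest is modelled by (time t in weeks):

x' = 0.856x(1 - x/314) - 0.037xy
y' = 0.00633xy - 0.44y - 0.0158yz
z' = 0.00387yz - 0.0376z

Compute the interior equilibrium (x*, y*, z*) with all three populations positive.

x* ≈ 182, y* ≈ 9.72, z* ≈ 45.1

From dz/dt = 0: 0.00387y* = 0.0376, so y* = 9.72.
From dx/dt = 0: 0.856(1 - x*/314) = 0.037·9.72, giving x* = 314·(1 - 0.42) = 182.
From dy/dt = 0: 0.00633·182 - 0.44 = 0.0158z*, so z* = 0.713/0.0158 = 45.1.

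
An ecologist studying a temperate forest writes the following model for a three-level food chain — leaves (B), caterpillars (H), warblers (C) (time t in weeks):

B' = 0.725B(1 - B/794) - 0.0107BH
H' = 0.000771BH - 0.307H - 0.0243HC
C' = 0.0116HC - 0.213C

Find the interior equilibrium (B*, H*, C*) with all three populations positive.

B* ≈ 579, H* ≈ 18.4, C* ≈ 5.73

From dC/dt = 0: 0.0116H* = 0.213, so H* = 18.4.
From dB/dt = 0: 0.725(1 - B*/794) = 0.0107·18.4, giving B* = 794·(1 - 0.271) = 579.
From dH/dt = 0: 0.000771·579 - 0.307 = 0.0243C*, so C* = 0.139/0.0243 = 5.73.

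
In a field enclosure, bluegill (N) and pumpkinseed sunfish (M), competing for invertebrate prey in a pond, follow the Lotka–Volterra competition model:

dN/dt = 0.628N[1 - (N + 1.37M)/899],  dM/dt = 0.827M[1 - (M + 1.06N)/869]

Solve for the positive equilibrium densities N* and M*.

N* ≈ 645, M* ≈ 186

Setting both brackets to zero gives the nullclines N + 1.37M = 899 and 1.06N + M = 869.
Substituting M = 869 - 1.06N into the first: N(1 - 1.37·1.06) = 899 - 1.37·869.
So N* = -292/-0.452 = 645, and then M* = 869 - 1.06·645 = 186.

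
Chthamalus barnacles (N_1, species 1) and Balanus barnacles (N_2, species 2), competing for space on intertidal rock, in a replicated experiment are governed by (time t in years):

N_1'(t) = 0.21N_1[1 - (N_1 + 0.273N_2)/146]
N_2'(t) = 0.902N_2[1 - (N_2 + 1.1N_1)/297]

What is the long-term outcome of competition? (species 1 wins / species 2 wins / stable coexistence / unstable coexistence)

stable coexistence

Compare the nullcline intercepts: K1/α12 = 146/0.273 = 535 > K2 = 297; K2/α21 = 297/1.1 = 270 > K1 = 146.
Since both inequalities hold, each species can invade when rare, so the interior equilibrium is stable.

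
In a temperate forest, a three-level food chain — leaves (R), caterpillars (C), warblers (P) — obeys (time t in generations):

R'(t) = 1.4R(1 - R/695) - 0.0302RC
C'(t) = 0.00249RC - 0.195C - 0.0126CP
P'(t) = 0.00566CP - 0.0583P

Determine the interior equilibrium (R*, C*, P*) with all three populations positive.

R* ≈ 541, C* ≈ 10.3, P* ≈ 91.4

From dP/dt = 0: 0.00566C* = 0.0583, so C* = 10.3.
From dR/dt = 0: 1.4(1 - R*/695) = 0.0302·10.3, giving R* = 695·(1 - 0.222) = 541.
From dC/dt = 0: 0.00249·541 - 0.195 = 0.0126P*, so P* = 1.15/0.0126 = 91.4.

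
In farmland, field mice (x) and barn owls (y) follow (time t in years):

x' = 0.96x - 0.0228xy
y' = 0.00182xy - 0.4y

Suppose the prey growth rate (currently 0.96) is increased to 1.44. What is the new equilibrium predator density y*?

At the interior fixed point, setting dx/dt = 0 with x > 0 fixes y* = (prey growth rate)/(xy coefficient) — independent of the other coefficients.
With the change, y* = 1.44/0.0228 = 63.2; it rises from 42.1.

y* ≈ 63.2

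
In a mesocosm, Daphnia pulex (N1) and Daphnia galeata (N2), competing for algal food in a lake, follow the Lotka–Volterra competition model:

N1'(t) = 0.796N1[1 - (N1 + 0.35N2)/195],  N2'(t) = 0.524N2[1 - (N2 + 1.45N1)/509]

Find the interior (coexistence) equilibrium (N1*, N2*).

N1* ≈ 34.2, N2* ≈ 459

Setting both brackets to zero gives the nullclines N1 + 0.35N2 = 195 and 1.45N1 + N2 = 509.
Substituting N2 = 509 - 1.45N1 into the first: N1(1 - 0.35·1.45) = 195 - 0.35·509.
So N1* = 16.9/0.493 = 34.2, and then N2* = 509 - 1.45·34.2 = 459.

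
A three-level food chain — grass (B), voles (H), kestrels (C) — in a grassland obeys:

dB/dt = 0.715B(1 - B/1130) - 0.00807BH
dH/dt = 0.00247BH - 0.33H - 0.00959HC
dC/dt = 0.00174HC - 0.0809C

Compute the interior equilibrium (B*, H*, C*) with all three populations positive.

From dC/dt = 0: 0.00174H* = 0.0809, so H* = 46.5.
From dB/dt = 0: 0.715(1 - B*/1130) = 0.00807·46.5, giving B* = 1130·(1 - 0.525) = 537.
From dH/dt = 0: 0.00247·537 - 0.33 = 0.00959C*, so C* = 0.996/0.00959 = 104.

B* ≈ 537, H* ≈ 46.5, C* ≈ 104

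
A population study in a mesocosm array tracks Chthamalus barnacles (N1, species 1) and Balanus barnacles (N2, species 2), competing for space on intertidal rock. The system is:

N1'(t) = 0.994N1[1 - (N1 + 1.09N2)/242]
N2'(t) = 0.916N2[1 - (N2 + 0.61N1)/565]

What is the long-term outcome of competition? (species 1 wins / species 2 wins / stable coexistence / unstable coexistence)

Compare the nullcline intercepts: K1/α12 = 242/1.09 = 222 < K2 = 565; K2/α21 = 565/0.61 = 926 > K1 = 242.
Since the inequalities point opposite ways, species 2 can invade but species 1 cannot.

species 2 excludes species 1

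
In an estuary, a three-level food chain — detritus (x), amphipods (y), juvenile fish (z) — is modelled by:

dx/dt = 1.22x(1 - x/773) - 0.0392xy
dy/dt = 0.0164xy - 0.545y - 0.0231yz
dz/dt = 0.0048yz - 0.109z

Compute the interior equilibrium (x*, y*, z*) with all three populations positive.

x* ≈ 209, y* ≈ 22.7, z* ≈ 125

From dz/dt = 0: 0.0048y* = 0.109, so y* = 22.7.
From dx/dt = 0: 1.22(1 - x*/773) = 0.0392·22.7, giving x* = 773·(1 - 0.73) = 209.
From dy/dt = 0: 0.0164·209 - 0.545 = 0.0231z*, so z* = 2.88/0.0231 = 125.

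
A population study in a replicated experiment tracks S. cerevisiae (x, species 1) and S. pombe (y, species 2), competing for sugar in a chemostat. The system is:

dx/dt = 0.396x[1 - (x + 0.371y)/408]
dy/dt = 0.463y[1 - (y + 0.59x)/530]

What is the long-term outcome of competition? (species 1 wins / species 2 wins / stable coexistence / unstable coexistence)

Compare the nullcline intercepts: K1/α12 = 408/0.371 = 1100 > K2 = 530; K2/α21 = 530/0.59 = 898 > K1 = 408.
Since both inequalities hold, each species can invade when rare, so the interior equilibrium is stable.

stable coexistence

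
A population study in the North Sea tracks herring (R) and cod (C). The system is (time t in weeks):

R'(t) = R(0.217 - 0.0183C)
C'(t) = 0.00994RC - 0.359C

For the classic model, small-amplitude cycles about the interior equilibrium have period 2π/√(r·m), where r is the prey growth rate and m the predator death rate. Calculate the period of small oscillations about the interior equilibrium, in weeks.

Here r = 0.217 and m = 0.359, so r·m = 0.0779.
ω = √0.0779 = 0.279 per week, hence T = 2π/ω ≈ 22.5 weeks.

T ≈ 22.5 weeks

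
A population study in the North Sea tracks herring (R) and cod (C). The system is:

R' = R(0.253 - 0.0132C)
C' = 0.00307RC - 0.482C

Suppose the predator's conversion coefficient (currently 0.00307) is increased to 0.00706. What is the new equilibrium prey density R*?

At the interior fixed point, setting dC/dt = 0 with C > 0 fixes R* = (predator death rate)/(RC coefficient) — independent of the other coefficients.
With the change, R* = 0.482/0.00706 = 68.3; it falls from 157.

R* ≈ 68.3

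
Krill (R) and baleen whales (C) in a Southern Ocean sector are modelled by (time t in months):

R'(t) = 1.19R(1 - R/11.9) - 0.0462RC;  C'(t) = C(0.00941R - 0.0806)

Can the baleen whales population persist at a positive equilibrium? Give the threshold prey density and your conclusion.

Threshold R = 8.57; K > 8.57, so yes, the predator persists.

The predator equation gives dC/dt > 0 only when R > 0.0806/0.00941 = 8.57.
Without the predator, R → K = 11.9. Since 11.9 > 8.57, the predator can invade and persist.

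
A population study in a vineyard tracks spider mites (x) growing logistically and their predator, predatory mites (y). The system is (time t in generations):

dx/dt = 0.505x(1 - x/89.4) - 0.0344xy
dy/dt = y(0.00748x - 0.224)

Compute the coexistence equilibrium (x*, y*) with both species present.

From dy/dt = 0 with y > 0: 0.00748x* = 0.224, so x* = 29.9.
Substitute into dx/dt = 0: 0.505(1 - 29.9/89.4) = 0.0344y*.
The bracket is 0.665, giving y* = 0.336/0.0344 = 9.76.

x* ≈ 29.9, y* ≈ 9.76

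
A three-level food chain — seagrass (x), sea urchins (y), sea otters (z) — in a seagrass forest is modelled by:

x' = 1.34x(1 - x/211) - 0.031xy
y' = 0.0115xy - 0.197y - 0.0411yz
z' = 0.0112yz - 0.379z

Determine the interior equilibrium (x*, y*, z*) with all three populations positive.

x* ≈ 45.8, y* ≈ 33.8, z* ≈ 8.03

From dz/dt = 0: 0.0112y* = 0.379, so y* = 33.8.
From dx/dt = 0: 1.34(1 - x*/211) = 0.031·33.8, giving x* = 211·(1 - 0.783) = 45.8.
From dy/dt = 0: 0.0115·45.8 - 0.197 = 0.0411z*, so z* = 0.33/0.0411 = 8.03.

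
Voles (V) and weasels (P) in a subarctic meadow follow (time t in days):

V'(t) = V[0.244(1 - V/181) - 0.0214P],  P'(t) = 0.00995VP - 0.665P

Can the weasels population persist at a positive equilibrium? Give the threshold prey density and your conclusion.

The predator equation gives dP/dt > 0 only when V > 0.665/0.00995 = 66.8.
Without the predator, V → K = 181. Since 181 > 66.8, the predator can invade and persist.

Threshold V = 66.8; K > 66.8, so yes, the predator persists.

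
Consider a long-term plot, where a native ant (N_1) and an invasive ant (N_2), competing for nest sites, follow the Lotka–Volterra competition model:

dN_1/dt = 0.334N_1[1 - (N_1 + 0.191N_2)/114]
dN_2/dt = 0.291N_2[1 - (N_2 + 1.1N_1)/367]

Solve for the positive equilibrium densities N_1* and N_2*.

N_1* ≈ 55.6, N_2* ≈ 306

Setting both brackets to zero gives the nullclines N_1 + 0.191N_2 = 114 and 1.1N_1 + N_2 = 367.
Substituting N_2 = 367 - 1.1N_1 into the first: N_1(1 - 0.191·1.1) = 114 - 0.191·367.
So N_1* = 43.9/0.79 = 55.6, and then N_2* = 367 - 1.1·55.6 = 306.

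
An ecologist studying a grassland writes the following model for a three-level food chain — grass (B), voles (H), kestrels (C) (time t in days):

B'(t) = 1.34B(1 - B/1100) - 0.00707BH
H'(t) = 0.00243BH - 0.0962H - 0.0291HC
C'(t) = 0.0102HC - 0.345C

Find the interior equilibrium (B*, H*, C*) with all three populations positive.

From dC/dt = 0: 0.0102H* = 0.345, so H* = 33.8.
From dB/dt = 0: 1.34(1 - B*/1100) = 0.00707·33.8, giving B* = 1100·(1 - 0.178) = 904.
From dH/dt = 0: 0.00243·904 - 0.0962 = 0.0291C*, so C* = 2.1/0.0291 = 72.2.

B* ≈ 904, H* ≈ 33.8, C* ≈ 72.2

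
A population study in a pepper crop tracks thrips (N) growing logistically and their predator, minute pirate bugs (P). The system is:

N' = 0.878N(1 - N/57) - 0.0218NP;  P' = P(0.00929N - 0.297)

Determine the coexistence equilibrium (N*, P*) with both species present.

N* ≈ 32, P* ≈ 17.7

From dP/dt = 0 with P > 0: 0.00929N* = 0.297, so N* = 32.
Substitute into dN/dt = 0: 0.878(1 - 32/57) = 0.0218P*.
The bracket is 0.439, giving P* = 0.386/0.0218 = 17.7.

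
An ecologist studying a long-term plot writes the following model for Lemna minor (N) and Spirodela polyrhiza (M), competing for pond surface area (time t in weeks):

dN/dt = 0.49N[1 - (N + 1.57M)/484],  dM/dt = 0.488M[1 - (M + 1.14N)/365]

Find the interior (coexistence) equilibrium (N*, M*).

Setting both brackets to zero gives the nullclines N + 1.57M = 484 and 1.14N + M = 365.
Substituting M = 365 - 1.14N into the first: N(1 - 1.57·1.14) = 484 - 1.57·365.
So N* = -89.1/-0.79 = 113, and then M* = 365 - 1.14·113 = 236.

N* ≈ 113, M* ≈ 236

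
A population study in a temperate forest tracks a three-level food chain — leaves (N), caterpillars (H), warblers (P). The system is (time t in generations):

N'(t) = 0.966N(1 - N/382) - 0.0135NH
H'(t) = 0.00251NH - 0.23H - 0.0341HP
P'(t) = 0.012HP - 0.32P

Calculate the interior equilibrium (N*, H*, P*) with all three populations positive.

N* ≈ 240, H* ≈ 26.7, P* ≈ 10.9

From dP/dt = 0: 0.012H* = 0.32, so H* = 26.7.
From dN/dt = 0: 0.966(1 - N*/382) = 0.0135·26.7, giving N* = 382·(1 - 0.373) = 240.
From dH/dt = 0: 0.00251·240 - 0.23 = 0.0341P*, so P* = 0.371/0.0341 = 10.9.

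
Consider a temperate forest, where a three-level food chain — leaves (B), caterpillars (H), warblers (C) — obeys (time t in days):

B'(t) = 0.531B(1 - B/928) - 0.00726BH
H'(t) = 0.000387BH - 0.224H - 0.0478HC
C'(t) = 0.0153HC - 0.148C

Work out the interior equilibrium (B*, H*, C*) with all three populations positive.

B* ≈ 805, H* ≈ 9.67, C* ≈ 1.83

From dC/dt = 0: 0.0153H* = 0.148, so H* = 9.67.
From dB/dt = 0: 0.531(1 - B*/928) = 0.00726·9.67, giving B* = 928·(1 - 0.132) = 805.
From dH/dt = 0: 0.000387·805 - 0.224 = 0.0478C*, so C* = 0.0876/0.0478 = 1.83.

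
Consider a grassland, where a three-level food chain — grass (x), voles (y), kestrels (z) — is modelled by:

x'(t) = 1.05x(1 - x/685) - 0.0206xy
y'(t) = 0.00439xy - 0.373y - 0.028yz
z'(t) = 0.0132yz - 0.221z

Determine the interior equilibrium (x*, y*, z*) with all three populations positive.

From dz/dt = 0: 0.0132y* = 0.221, so y* = 16.7.
From dx/dt = 0: 1.05(1 - x*/685) = 0.0206·16.7, giving x* = 685·(1 - 0.328) = 460.
From dy/dt = 0: 0.00439·460 - 0.373 = 0.028z*, so z* = 1.65/0.028 = 58.8.

x* ≈ 460, y* ≈ 16.7, z* ≈ 58.8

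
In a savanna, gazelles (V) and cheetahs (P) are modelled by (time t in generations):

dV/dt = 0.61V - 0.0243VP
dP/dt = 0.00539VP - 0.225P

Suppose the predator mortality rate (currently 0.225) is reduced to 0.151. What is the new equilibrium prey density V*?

V* ≈ 28

At the interior fixed point, setting dP/dt = 0 with P > 0 fixes V* = (predator death rate)/(VP coefficient) — independent of the other coefficients.
With the change, V* = 0.151/0.00539 = 28; it falls from 41.7.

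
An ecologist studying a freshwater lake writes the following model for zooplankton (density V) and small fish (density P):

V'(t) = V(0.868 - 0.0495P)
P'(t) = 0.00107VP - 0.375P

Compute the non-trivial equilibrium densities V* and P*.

Set dP/dt = 0 with P > 0: 0.00107V - 0.375 = 0, so V* = 0.375/0.00107 = 350.
Set dV/dt = 0 with V > 0: 0.868 - 0.0495P = 0, so P* = 0.868/0.0495 = 17.5.

V* ≈ 350, P* ≈ 17.5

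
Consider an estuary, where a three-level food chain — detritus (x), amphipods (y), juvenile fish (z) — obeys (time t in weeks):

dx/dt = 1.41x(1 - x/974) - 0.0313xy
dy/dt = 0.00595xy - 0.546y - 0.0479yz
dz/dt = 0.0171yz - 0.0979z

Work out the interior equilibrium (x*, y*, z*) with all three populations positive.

x* ≈ 850, y* ≈ 5.73, z* ≈ 94.2

From dz/dt = 0: 0.0171y* = 0.0979, so y* = 5.73.
From dx/dt = 0: 1.41(1 - x*/974) = 0.0313·5.73, giving x* = 974·(1 - 0.127) = 850.
From dy/dt = 0: 0.00595·850 - 0.546 = 0.0479z*, so z* = 4.51/0.0479 = 94.2.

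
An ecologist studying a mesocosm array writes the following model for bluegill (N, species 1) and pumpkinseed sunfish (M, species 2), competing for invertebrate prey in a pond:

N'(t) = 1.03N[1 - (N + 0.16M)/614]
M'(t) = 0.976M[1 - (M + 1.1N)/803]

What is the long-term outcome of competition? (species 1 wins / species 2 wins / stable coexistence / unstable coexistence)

stable coexistence

Compare the nullcline intercepts: K1/α12 = 614/0.16 = 3840 > K2 = 803; K2/α21 = 803/1.1 = 730 > K1 = 614.
Since both inequalities hold, each species can invade when rare, so the interior equilibrium is stable.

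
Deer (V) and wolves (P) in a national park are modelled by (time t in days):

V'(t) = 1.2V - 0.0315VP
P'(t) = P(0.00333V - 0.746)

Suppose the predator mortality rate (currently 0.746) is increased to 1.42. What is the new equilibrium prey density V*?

At the interior fixed point, setting dP/dt = 0 with P > 0 fixes V* = (predator death rate)/(VP coefficient) — independent of the other coefficients.
With the change, V* = 1.42/0.00333 = 426; it rises from 224.

V* ≈ 426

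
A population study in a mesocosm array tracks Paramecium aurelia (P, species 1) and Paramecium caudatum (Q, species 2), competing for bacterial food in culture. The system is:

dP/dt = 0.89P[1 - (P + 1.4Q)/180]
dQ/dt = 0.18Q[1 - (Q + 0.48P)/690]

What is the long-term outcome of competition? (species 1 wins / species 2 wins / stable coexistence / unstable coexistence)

species 2 excludes species 1

Compare the nullcline intercepts: K1/α12 = 180/1.4 = 129 < K2 = 690; K2/α21 = 690/0.48 = 1440 > K1 = 180.
Since the inequalities point opposite ways, species 2 can invade but species 1 cannot.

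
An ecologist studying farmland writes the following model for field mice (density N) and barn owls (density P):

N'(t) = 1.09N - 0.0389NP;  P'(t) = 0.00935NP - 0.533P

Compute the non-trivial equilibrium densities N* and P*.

Set dP/dt = 0 with P > 0: 0.00935N - 0.533 = 0, so N* = 0.533/0.00935 = 57.
Set dN/dt = 0 with N > 0: 1.09 - 0.0389P = 0, so P* = 1.09/0.0389 = 28.

N* ≈ 57, P* ≈ 28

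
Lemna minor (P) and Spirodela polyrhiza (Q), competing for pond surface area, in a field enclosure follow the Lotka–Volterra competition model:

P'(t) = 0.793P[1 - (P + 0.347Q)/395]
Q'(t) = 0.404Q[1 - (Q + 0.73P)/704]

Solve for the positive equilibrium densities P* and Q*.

Setting both brackets to zero gives the nullclines P + 0.347Q = 395 and 0.73P + Q = 704.
Substituting Q = 704 - 0.73P into the first: P(1 - 0.347·0.73) = 395 - 0.347·704.
So P* = 151/0.747 = 202, and then Q* = 704 - 0.73·202 = 557.

P* ≈ 202, Q* ≈ 557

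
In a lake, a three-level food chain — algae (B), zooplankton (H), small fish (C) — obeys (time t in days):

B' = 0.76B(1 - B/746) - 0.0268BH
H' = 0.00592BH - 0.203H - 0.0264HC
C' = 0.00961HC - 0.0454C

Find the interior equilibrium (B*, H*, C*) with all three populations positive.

B* ≈ 622, H* ≈ 4.72, C* ≈ 132

From dC/dt = 0: 0.00961H* = 0.0454, so H* = 4.72.
From dB/dt = 0: 0.76(1 - B*/746) = 0.0268·4.72, giving B* = 746·(1 - 0.167) = 622.
From dH/dt = 0: 0.00592·622 - 0.203 = 0.0264C*, so C* = 3.48/0.0264 = 132.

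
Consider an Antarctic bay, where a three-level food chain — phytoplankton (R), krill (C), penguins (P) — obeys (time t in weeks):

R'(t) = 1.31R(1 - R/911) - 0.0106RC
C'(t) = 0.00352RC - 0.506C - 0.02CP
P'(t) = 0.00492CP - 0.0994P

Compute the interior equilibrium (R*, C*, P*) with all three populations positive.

From dP/dt = 0: 0.00492C* = 0.0994, so C* = 20.2.
From dR/dt = 0: 1.31(1 - R*/911) = 0.0106·20.2, giving R* = 911·(1 - 0.163) = 762.
From dC/dt = 0: 0.00352·762 - 0.506 = 0.02P*, so P* = 2.18/0.02 = 109.

R* ≈ 762, C* ≈ 20.2, P* ≈ 109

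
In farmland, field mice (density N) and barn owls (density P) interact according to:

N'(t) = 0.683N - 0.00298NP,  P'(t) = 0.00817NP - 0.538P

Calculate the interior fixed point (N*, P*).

N* ≈ 65.9, P* ≈ 229

Set dP/dt = 0 with P > 0: 0.00817N - 0.538 = 0, so N* = 0.538/0.00817 = 65.9.
Set dN/dt = 0 with N > 0: 0.683 - 0.00298P = 0, so P* = 0.683/0.00298 = 229.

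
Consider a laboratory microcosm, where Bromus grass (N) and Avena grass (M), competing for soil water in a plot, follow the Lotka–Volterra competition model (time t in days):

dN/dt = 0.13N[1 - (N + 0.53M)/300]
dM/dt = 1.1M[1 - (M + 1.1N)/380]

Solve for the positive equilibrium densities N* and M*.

N* ≈ 236, M* ≈ 120

Setting both brackets to zero gives the nullclines N + 0.53M = 300 and 1.1N + M = 380.
Substituting M = 380 - 1.1N into the first: N(1 - 0.53·1.1) = 300 - 0.53·380.
So N* = 98.6/0.417 = 236, and then M* = 380 - 1.1·236 = 120.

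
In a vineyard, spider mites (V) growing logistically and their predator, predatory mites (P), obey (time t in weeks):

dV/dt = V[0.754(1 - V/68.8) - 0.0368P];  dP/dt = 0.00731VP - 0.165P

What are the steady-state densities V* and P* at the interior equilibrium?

V* ≈ 22.6, P* ≈ 13.8

From dP/dt = 0 with P > 0: 0.00731V* = 0.165, so V* = 22.6.
Substitute into dV/dt = 0: 0.754(1 - 22.6/68.8) = 0.0368P*.
The bracket is 0.672, giving P* = 0.507/0.0368 = 13.8.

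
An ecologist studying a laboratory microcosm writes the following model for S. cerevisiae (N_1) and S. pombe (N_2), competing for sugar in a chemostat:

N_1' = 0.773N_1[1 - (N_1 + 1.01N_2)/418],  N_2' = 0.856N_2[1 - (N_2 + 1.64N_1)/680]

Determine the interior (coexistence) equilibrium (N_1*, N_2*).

N_1* ≈ 410, N_2* ≈ 8.41

Setting both brackets to zero gives the nullclines N_1 + 1.01N_2 = 418 and 1.64N_1 + N_2 = 680.
Substituting N_2 = 680 - 1.64N_1 into the first: N_1(1 - 1.01·1.64) = 418 - 1.01·680.
So N_1* = -269/-0.656 = 410, and then N_2* = 680 - 1.64·410 = 8.41.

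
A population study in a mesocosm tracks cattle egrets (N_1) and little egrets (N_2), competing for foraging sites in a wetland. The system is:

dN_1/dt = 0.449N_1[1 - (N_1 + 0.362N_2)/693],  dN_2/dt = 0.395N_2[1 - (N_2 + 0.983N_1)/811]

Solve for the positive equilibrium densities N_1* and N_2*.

N_1* ≈ 620, N_2* ≈ 201

Setting both brackets to zero gives the nullclines N_1 + 0.362N_2 = 693 and 0.983N_1 + N_2 = 811.
Substituting N_2 = 811 - 0.983N_1 into the first: N_1(1 - 0.362·0.983) = 693 - 0.362·811.
So N_1* = 399/0.644 = 620, and then N_2* = 811 - 0.983·620 = 201.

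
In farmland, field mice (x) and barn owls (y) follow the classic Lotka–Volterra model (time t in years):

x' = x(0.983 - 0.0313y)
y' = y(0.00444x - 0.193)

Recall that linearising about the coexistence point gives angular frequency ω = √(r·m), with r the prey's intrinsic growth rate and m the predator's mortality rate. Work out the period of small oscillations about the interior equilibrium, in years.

T ≈ 14.4 years

Here r = 0.983 and m = 0.193, so r·m = 0.19.
ω = √0.19 = 0.436 per year, hence T = 2π/ω ≈ 14.4 years.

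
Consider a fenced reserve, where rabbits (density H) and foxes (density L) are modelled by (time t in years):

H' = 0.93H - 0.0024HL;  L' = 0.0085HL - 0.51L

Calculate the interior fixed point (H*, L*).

Set dL/dt = 0 with L > 0: 0.0085H - 0.51 = 0, so H* = 0.51/0.0085 = 60.
Set dH/dt = 0 with H > 0: 0.93 - 0.0024L = 0, so L* = 0.93/0.0024 = 388.

H* ≈ 60, L* ≈ 388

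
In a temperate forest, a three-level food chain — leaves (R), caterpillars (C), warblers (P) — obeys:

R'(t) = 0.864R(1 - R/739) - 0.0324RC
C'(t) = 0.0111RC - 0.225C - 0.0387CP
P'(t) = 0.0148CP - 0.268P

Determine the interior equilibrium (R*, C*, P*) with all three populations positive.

R* ≈ 237, C* ≈ 18.1, P* ≈ 62.2

From dP/dt = 0: 0.0148C* = 0.268, so C* = 18.1.
From dR/dt = 0: 0.864(1 - R*/739) = 0.0324·18.1, giving R* = 739·(1 - 0.679) = 237.
From dC/dt = 0: 0.0111·237 - 0.225 = 0.0387P*, so P* = 2.41/0.0387 = 62.2.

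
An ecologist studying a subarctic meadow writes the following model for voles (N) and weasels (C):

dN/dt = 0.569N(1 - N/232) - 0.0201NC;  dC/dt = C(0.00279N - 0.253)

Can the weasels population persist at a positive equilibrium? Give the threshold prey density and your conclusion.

The predator equation gives dC/dt > 0 only when N > 0.253/0.00279 = 90.7.
Without the predator, N → K = 232. Since 232 > 90.7, the predator can invade and persist.

Threshold N = 90.7; K > 90.7, so yes, the predator persists.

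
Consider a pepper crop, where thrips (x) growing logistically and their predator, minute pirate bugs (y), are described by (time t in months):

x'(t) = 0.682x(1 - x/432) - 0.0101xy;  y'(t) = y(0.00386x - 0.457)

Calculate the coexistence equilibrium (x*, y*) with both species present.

x* ≈ 118, y* ≈ 49

From dy/dt = 0 with y > 0: 0.00386x* = 0.457, so x* = 118.
Substitute into dx/dt = 0: 0.682(1 - 118/432) = 0.0101y*.
The bracket is 0.726, giving y* = 0.495/0.0101 = 49.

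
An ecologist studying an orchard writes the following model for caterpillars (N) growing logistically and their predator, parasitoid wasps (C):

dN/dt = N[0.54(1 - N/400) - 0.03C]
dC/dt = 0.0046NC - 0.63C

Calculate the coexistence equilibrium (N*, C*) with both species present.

N* ≈ 137, C* ≈ 11.8

From dC/dt = 0 with C > 0: 0.0046N* = 0.63, so N* = 137.
Substitute into dN/dt = 0: 0.54(1 - 137/400) = 0.03C*.
The bracket is 0.658, giving C* = 0.355/0.03 = 11.8.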